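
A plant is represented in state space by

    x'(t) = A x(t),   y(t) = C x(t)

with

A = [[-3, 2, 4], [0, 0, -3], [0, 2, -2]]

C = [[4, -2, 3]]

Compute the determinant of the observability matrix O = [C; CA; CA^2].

-7368

CA = [[-12, 14, 16]]
CA^2 = [[36, 8, -122]]
Observability matrix O = [C; CA; CA^2] = [[4, -2, 3], [-12, 14, 16], [36, 8, -122]]
Expanding along the first row, det(O) = 4·(14·(-122) - 16·8) - (-2)·((-12)·(-122) - 16·36) + 3·((-12)·8 - 14·36) = 4·(-1836) - (-2)·888 + 3·(-600) = -7368
Since det(O) ≠ 0, rank(O) = 3 and the system is completely observable.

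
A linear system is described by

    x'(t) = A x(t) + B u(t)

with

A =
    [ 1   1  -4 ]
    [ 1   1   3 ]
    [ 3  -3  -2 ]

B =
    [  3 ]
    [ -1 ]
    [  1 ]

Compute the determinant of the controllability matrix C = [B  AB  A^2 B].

-1034

AB = [[-2], [5], [10]]
A^2B = [[-37], [33], [-41]]
Controllability matrix C = [B  AB  A^2B] = [[3, -2, -37], [-1, 5, 33], [1, 10, -41]]
Expanding along the first row, det(C) = 3·(5·(-41) - 33·10) - (-2)·((-1)·(-41) - 33·1) + (-37)·((-1)·10 - 5·1) = 3·(-535) - (-2)·8 + (-37)·(-15) = -1034
Since det(C) ≠ 0, rank(C) = 3 and the system is completely controllable.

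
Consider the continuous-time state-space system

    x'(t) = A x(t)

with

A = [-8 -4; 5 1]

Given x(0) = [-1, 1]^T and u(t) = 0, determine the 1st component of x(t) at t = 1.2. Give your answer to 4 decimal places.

det(sI - A) = s^2 - (tr A)s + det A, with tr A = (-8) + 1 = -7 and det A = (-8)·1 - (-4)·5 = -8 - (-20) = 12.
So p(s) = det(sI - A) = s^2 + 7s + 12.
Factor s^2 + 7s + 12: two numbers with sum -7 and product 12 are -3 and -4, so s^2 + 7s + 12 = (s + 3)(s + 4).
Hence p(s) = (s + 3) (s + 4), with roots -4, -3.
The eigenvalues -4, -3 are distinct and real, so A is diagonalisable and x(t) = e^{At} x(0) = V diag(e^{λ_i t}) V^{-1} x(0), where the columns of V are the eigenvectors.
λ = -4: A - (-4)I = [[-4, -4], [5, 5]]. Row 1 gives (-4)·v1 + (-4)·v2 = 0, so take v_1 = [1, -1]^T.
λ = -3: A - (-3)I = [[-5, -4], [5, 4]]. Row 1 gives (-5)·v1 + (-4)·v2 = 0, so take v_2 = [-4, 5]^T.
V = [v_1 v_2] = [[1, -4], [-1, 5]] has det V = 1, so V^{-1} = adj(V)/det V = [[5, 4], [1, 1]].
Modal coordinates z(0) = V^{-1} x(0): 5·(-1) + 4·1 = -1; 1·(-1) + 1·1 = 0; so z(0) = [-1, 0]^T.
x_1(t) = Σ_i (v_i)_1 · z_i(0) · e^{λ_i t} (row 1 of V times the modal terms).
x_1(1.2) = 1·(-1)·e^{-4·1.2} + (-4)·0·e^{-3·1.2} = (-1)·0.008230 + 0·0.027324 = -0.0082.

-0.0082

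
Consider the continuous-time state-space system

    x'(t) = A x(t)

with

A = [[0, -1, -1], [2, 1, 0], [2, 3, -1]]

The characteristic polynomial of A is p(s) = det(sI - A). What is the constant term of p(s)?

6

Expand det(sI - A) for the 3×3 matrix.
p(s) = s^3 + 3s + 6.
(Check: constant term = det(-A) = (-1)^3 det A = 6; coefficient of s^2 = -tr A = 0.)
The constant term is 6.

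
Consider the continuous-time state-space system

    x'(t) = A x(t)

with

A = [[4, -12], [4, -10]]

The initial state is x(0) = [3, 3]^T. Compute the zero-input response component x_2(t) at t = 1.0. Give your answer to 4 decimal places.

det(sI - A) = s^2 - (tr A)s + det A, with tr A = 4 + (-10) = -6 and det A = 4·(-10) - (-12)·4 = -40 - (-48) = 8.
So p(s) = det(sI - A) = s^2 + 6s + 8.
Factor s^2 + 6s + 8: two numbers with sum -6 and product 8 are -2 and -4, so s^2 + 6s + 8 = (s + 2)(s + 4).
Hence p(s) = (s + 2) (s + 4), with roots -4, -2.
The eigenvalues -4, -2 are distinct and real, so A is diagonalisable and x(t) = e^{At} x(0) = V diag(e^{λ_i t}) V^{-1} x(0), where the columns of V are the eigenvectors.
λ = -4: A - (-4)I = [[8, -12], [4, -6]]. Row 1 gives 8·v1 + (-12)·v2 = 0, so take v_1 = [3, 2]^T.
λ = -2: A - (-2)I = [[6, -12], [4, -8]]. Row 1 gives 6·v1 + (-12)·v2 = 0, so take v_2 = [-2, -1]^T.
V = [v_1 v_2] = [[3, -2], [2, -1]] has det V = 1, so V^{-1} = adj(V)/det V = [[-1, 2], [-2, 3]].
Modal coordinates z(0) = V^{-1} x(0): (-1)·3 + 2·3 = 3; (-2)·3 + 3·3 = 3; so z(0) = [3, 3]^T.
x_2(t) = Σ_i (v_i)_2 · z_i(0) · e^{λ_i t} (row 2 of V times the modal terms).
x_2(1.0) = 2·3·e^{-4·1.0} + (-1)·3·e^{-2·1.0} = 6·0.018316 + (-3)·0.135335 = -0.2961.

-0.2961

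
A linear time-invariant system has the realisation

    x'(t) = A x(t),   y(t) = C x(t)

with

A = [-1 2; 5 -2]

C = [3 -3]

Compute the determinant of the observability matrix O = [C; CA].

CA = [[-18, 12]]
Observability matrix O = [C; CA] = [[3, -3], [-18, 12]]
det(O) = 3·12 - (-3)·(-18) = 36 - 54 = -18
Since det(O) ≠ 0, rank(O) = 2 and the system is completely observable.

-18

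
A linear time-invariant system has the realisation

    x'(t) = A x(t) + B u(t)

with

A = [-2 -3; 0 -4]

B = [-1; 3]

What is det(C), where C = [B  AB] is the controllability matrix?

33

AB = [[-7], [-12]]
Controllability matrix C = [B  AB] = [[-1, -7], [3, -12]]
det(C) = (-1)·(-12) - (-7)·3 = 12 - (-21) = 33
Since det(C) ≠ 0, rank(C) = 2 and the system is completely controllable.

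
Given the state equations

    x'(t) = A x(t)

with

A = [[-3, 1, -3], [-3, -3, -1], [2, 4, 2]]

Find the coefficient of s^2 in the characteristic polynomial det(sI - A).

4

Expand det(sI - A) for the 3×3 matrix.
p(s) = s^3 + 4s^2 + 10s - 28.
(Check: constant term = det(-A) = (-1)^3 det A = -28; coefficient of s^2 = -tr A = 4.)
The coefficient of s^2 is 4.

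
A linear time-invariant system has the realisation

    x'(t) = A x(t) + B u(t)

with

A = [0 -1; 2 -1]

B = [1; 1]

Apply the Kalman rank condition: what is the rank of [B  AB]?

2

AB = [[-1], [1]]
Controllability matrix C = [B  AB] = [[1, -1], [1, 1]]
det(C) = 1·1 - (-1)·1 = 1 - (-1) = 2 ≠ 0, so rank(C) = 2.
rank(C) = 2 = n, so the pair (A, B) is completely controllable.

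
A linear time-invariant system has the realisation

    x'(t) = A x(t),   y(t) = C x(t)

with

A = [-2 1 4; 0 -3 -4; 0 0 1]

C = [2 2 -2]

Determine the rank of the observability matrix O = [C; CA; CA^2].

2

CA = [[-4, -4, -2]]
CA^2 = [[8, 8, -2]]
Observability matrix O = [C; CA; CA^2] = [[2, 2, -2], [-4, -4, -2], [8, 8, -2]]
The columns c1, c2, c3 of O are linearly dependent: -c1 + c2 = 0 (check each entry), so rank(O) ≤ 2.
The 2×2 minor from rows 1, 2, columns 1, 3 is 2·(-2) - (-2)·(-4) = -4 - 8 = -12 ≠ 0, so rank(O) = 2.
rank(O) = 2 < n = 3, so the pair (A, C) is not completely observable.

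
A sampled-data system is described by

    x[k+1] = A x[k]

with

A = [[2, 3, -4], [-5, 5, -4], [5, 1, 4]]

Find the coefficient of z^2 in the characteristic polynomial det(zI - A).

Expand det(zI - A) for the 3×3 matrix.
p(z) = z^3 - 11z^2 + 77z - 168.
(Check: constant term = det(-A) = (-1)^3 det A = -168; coefficient of z^2 = -tr A = -11.)
The coefficient of z^2 is -11.

-11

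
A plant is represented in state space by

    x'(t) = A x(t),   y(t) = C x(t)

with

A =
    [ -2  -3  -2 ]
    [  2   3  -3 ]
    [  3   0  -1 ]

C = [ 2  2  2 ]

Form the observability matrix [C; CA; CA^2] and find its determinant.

504

CA = [[6, 0, -12]]
CA^2 = [[-48, -18, 0]]
Observability matrix O = [C; CA; CA^2] = [[2, 2, 2], [6, 0, -12], [-48, -18, 0]]
Expanding along the first row, det(O) = 2·(0·0 - (-12)·(-18)) - 2·(6·0 - (-12)·(-48)) + 2·(6·(-18) - 0·(-48)) = 2·(-216) - 2·(-576) + 2·(-108) = 504
Since det(O) ≠ 0, rank(O) = 3 and the system is completely observable.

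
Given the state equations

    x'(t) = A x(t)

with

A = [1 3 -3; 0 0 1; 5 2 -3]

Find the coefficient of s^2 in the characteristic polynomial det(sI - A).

2

Expand det(sI - A) for the 3×3 matrix.
p(s) = s^3 + 2s^2 + 10s - 13.
(Check: constant term = det(-A) = (-1)^3 det A = -13; coefficient of s^2 = -tr A = 2.)
The coefficient of s^2 is 2.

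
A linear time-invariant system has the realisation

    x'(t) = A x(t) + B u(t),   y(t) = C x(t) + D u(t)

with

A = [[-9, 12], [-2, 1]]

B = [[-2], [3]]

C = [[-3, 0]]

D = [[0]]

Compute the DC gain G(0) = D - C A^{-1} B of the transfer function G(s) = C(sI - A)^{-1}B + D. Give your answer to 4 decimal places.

-7.6000

G(0) = C(-A)^{-1}B + D = -C A^{-1} B + D.
det A = 15, so A^{-1} = (1/15)·adj(A) = [[1/15, -4/5], [2/15, -3/5]]
A^{-1} B = [-38/15, -31/15]^T
C A^{-1} B = 38/5
G(0) = D - C A^{-1} B = 0 - (38/5) = -38/5 ≈ -7.6000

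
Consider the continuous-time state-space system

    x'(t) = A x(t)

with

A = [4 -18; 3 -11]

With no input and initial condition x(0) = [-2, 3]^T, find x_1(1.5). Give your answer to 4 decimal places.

det(sI - A) = s^2 - (tr A)s + det A, with tr A = 4 + (-11) = -7 and det A = 4·(-11) - (-18)·3 = -44 - (-54) = 10.
So p(s) = det(sI - A) = s^2 + 7s + 10.
Factor s^2 + 7s + 10: two numbers with sum -7 and product 10 are -2 and -5, so s^2 + 7s + 10 = (s + 2)(s + 5).
Hence p(s) = (s + 2) (s + 5), with roots -5, -2.
The eigenvalues -5, -2 are distinct and real, so A is diagonalisable and x(t) = e^{At} x(0) = V diag(e^{λ_i t}) V^{-1} x(0), where the columns of V are the eigenvectors.
λ = -5: A - (-5)I = [[9, -18], [3, -6]]. Row 1 gives 9·v1 + (-18)·v2 = 0, so take v_1 = [2, 1]^T.
λ = -2: A - (-2)I = [[6, -18], [3, -9]]. Row 1 gives 6·v1 + (-18)·v2 = 0, so take v_2 = [3, 1]^T.
V = [v_1 v_2] = [[2, 3], [1, 1]] has det V = -1, so V^{-1} = adj(V)/det V = [[-1, 3], [1, -2]].
Modal coordinates z(0) = V^{-1} x(0): (-1)·(-2) + 3·3 = 11; 1·(-2) + (-2)·3 = -8; so z(0) = [11, -8]^T.
x_1(t) = Σ_i (v_i)_1 · z_i(0) · e^{λ_i t} (row 1 of V times the modal terms).
x_1(1.5) = 2·11·e^{-5·1.5} + 3·(-8)·e^{-2·1.5} = 22·0.000553 + (-24)·0.049787 = -1.1827.

-1.1827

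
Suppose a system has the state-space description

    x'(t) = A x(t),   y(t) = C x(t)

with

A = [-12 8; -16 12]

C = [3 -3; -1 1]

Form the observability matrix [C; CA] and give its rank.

1

CA = [[12, -12], [-4, 4]]
Observability matrix O = [C; CA] = [[3, -3], [-1, 1], [12, -12], [-4, 4]]
Every row of O is a scalar multiple of row 1 = [3, -3] (multipliers 1, -1/3, 4, -4/3), so the rows span a one-dimensional space.
O ≠ 0, hence rank(O) = 1.
rank(O) = 1 < n = 2, so the pair (A, C) is not completely observable.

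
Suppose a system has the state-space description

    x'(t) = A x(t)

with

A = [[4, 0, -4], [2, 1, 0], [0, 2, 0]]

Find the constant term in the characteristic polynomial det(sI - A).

Expand det(sI - A) for the 3×3 matrix.
p(s) = s^3 - 5s^2 + 4s + 16.
(Check: constant term = det(-A) = (-1)^3 det A = 16; coefficient of s^2 = -tr A = -5.)
The constant term is 16.

16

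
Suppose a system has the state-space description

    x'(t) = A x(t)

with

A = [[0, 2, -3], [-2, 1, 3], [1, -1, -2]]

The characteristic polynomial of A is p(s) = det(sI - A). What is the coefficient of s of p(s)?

8

Expand det(sI - A) for the 3×3 matrix.
p(s) = s^3 + s^2 + 8s + 5.
(Check: constant term = det(-A) = (-1)^3 det A = 5; coefficient of s^2 = -tr A = 1.)
The coefficient of s is 8.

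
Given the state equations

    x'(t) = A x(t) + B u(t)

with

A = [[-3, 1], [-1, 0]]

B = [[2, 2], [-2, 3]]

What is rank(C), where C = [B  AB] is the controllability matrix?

AB = [[-8, -3], [-2, -2]]
Controllability matrix C = [B  AB] = [[2, 2, -8, -3], [-2, 3, -2, -2]]
Take the 2×2 submatrix of C formed by columns 1, 2: [[2, 2], [-2, 3]]. Its determinant is 2·3 - 2·(-2) = 6 - (-4) = 10 ≠ 0.
So rank(C) ≥ 2; since C has 2 rows, rank(C) = 2.
rank(C) = 2 = n, so the pair (A, B) is completely controllable.

2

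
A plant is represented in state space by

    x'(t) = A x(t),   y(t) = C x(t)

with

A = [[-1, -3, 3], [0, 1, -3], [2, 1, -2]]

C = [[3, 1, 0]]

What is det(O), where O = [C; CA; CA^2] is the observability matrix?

CA = [[-3, -8, 6]]
CA^2 = [[15, 7, 3]]
Observability matrix O = [C; CA; CA^2] = [[3, 1, 0], [-3, -8, 6], [15, 7, 3]]
Expanding along the first row, det(O) = 3·((-8)·3 - 6·7) - 1·((-3)·3 - 6·15) + 0·((-3)·7 - (-8)·15) = 3·(-66) - 1·(-99) + 0·99 = -99
Since det(O) ≠ 0, rank(O) = 3 and the system is completely observable.

-99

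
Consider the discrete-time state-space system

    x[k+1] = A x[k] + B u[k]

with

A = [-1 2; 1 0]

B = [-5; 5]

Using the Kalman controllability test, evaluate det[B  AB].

AB = [[15], [-5]]
Controllability matrix C = [B  AB] = [[-5, 15], [5, -5]]
det(C) = (-5)·(-5) - 15·5 = 25 - 75 = -50
Since det(C) ≠ 0, rank(C) = 2 and the system is completely controllable.

-50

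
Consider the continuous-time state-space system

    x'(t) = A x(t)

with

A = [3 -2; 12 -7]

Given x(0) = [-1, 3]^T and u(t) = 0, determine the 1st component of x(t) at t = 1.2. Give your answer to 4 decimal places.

-1.6705

det(sI - A) = s^2 - (tr A)s + det A, with tr A = 3 + (-7) = -4 and det A = 3·(-7) - (-2)·12 = -21 - (-24) = 3.
So p(s) = det(sI - A) = s^2 + 4s + 3.
Factor s^2 + 4s + 3: two numbers with sum -4 and product 3 are -1 and -3, so s^2 + 4s + 3 = (s + 1)(s + 3).
Hence p(s) = (s + 1) (s + 3), with roots -3, -1.
The eigenvalues -3, -1 are distinct and real, so A is diagonalisable and x(t) = e^{At} x(0) = V diag(e^{λ_i t}) V^{-1} x(0), where the columns of V are the eigenvectors.
λ = -3: A - (-3)I = [[6, -2], [12, -4]]. Row 1 gives 6·v1 + (-2)·v2 = 0, so take v_1 = [1, 3]^T.
λ = -1: A - (-1)I = [[4, -2], [12, -6]]. Row 1 gives 4·v1 + (-2)·v2 = 0, so take v_2 = [-1, -2]^T.
V = [v_1 v_2] = [[1, -1], [3, -2]] has det V = 1, so V^{-1} = adj(V)/det V = [[-2, 1], [-3, 1]].
Modal coordinates z(0) = V^{-1} x(0): (-2)·(-1) + 1·3 = 5; (-3)·(-1) + 1·3 = 6; so z(0) = [5, 6]^T.
x_1(t) = Σ_i (v_i)_1 · z_i(0) · e^{λ_i t} (row 1 of V times the modal terms).
x_1(1.2) = 1·5·e^{-3·1.2} + (-1)·6·e^{-1·1.2} = 5·0.027324 + (-6)·0.301194 = -1.6705.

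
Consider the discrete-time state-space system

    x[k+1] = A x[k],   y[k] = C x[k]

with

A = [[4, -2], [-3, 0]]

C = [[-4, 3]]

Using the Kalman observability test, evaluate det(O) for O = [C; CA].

43

CA = [[-25, 8]]
Observability matrix O = [C; CA] = [[-4, 3], [-25, 8]]
det(O) = (-4)·8 - 3·(-25) = -32 - (-75) = 43
Since det(O) ≠ 0, rank(O) = 2 and the system is completely observable.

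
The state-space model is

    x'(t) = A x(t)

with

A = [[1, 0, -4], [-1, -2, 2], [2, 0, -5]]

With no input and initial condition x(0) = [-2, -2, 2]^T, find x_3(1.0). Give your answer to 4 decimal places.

det(sI - A) = s^3 - (tr A)s^2 + (M11 + M22 + M33)s - det A, where Mii is the 2×2 principal minor of A obtained by deleting row i and column i.
tr A = 1 + (-2) + (-5) = -6; M11 = (-2)·(-5) - 2·0 = 10 - 0 = 10; M22 = 1·(-5) - (-4)·2 = -5 - (-8) = 3; M33 = 1·(-2) - 0·(-1) = -2 - 0 = -2; sum of minors = 11.
det A = 1·((-2)·(-5) - 2·0) - 0·((-1)·(-5) - 2·2) + (-4)·((-1)·0 - (-2)·2) = 1·10 - 0·1 + (-4)·4 = -6.
So p(s) = det(sI - A) = s^3 + 6s^2 + 11s + 6.
Rational-root test: any integer root divides 6. Testing small divisors, s = -1 works: p(-1) = -1 + 6 + (-11) + 6 = 0, so (s + 1) is a factor.
Dividing, p(s) = (s + 1)(s^2 + 5s + 6).
Factor s^2 + 5s + 6: two numbers with sum -5 and product 6 are -2 and -3, so s^2 + 5s + 6 = (s + 2)(s + 3).
Hence p(s) = (s + 1) (s + 2) (s + 3), with roots -3, -2, -1.
The eigenvalues -3, -2, -1 are distinct and real, so A is diagonalisable and x(t) = e^{At} x(0) = V diag(e^{λ_i t}) V^{-1} x(0), where the columns of V are the eigenvectors.
λ = -3: A - (-3)I = [[4, 0, -4], [-1, 1, 2], [2, 0, -2]]. v must be orthogonal to every row; (row 1) × (row 2) = [4, -4, 4], so take v_1 = [1, -1, 1]^T.
λ = -2: A - (-2)I = [[3, 0, -4], [-1, 0, 2], [2, 0, -3]]. v must be orthogonal to every row; (row 1) × (row 2) = [0, -2, 0], so take v_2 = [0, 1, 0]^T.
λ = -1: A - (-1)I = [[2, 0, -4], [-1, -1, 2], [2, 0, -4]]. v must be orthogonal to every row; (row 1) × (row 2) = [-4, 0, -2], so take v_3 = [-2, 0, -1]^T.
V = [v_1 v_2 v_3] = [[1, 0, -2], [-1, 1, 0], [1, 0, -1]] has det V = 1, so V^{-1} = adj(V)/det V = [[-1, 0, 2], [-1, 1, 2], [-1, 0, 1]].
Modal coordinates z(0) = V^{-1} x(0): (-1)·(-2) + 0·(-2) + 2·2 = 6; (-1)·(-2) + 1·(-2) + 2·2 = 4; (-1)·(-2) + 0·(-2) + 1·2 = 4; so z(0) = [6, 4, 4]^T.
x_3(t) = Σ_i (v_i)_3 · z_i(0) · e^{λ_i t} (row 3 of V times the modal terms).
x_3(1.0) = 1·6·e^{-3·1.0} + 0·4·e^{-2·1.0} + (-1)·4·e^{-1·1.0} = 6·0.049787 + 0·0.135335 + (-4)·0.367879 = -1.1728.

-1.1728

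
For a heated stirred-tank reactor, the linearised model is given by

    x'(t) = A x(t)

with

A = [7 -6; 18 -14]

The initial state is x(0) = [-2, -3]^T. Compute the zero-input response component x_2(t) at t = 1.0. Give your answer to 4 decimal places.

det(sI - A) = s^2 - (tr A)s + det A, with tr A = 7 + (-14) = -7 and det A = 7·(-14) - (-6)·18 = -98 - (-108) = 10.
So p(s) = det(sI - A) = s^2 + 7s + 10.
Factor s^2 + 7s + 10: two numbers with sum -7 and product 10 are -2 and -5, so s^2 + 7s + 10 = (s + 2)(s + 5).
Hence p(s) = (s + 2) (s + 5), with roots -5, -2.
The eigenvalues -5, -2 are distinct and real, so A is diagonalisable and x(t) = e^{At} x(0) = V diag(e^{λ_i t}) V^{-1} x(0), where the columns of V are the eigenvectors.
λ = -5: A - (-5)I = [[12, -6], [18, -9]]. Row 1 gives 12·v1 + (-6)·v2 = 0, so take v_1 = [1, 2]^T.
λ = -2: A - (-2)I = [[9, -6], [18, -12]]. Row 1 gives 9·v1 + (-6)·v2 = 0, so take v_2 = [-2, -3]^T.
V = [v_1 v_2] = [[1, -2], [2, -3]] has det V = 1, so V^{-1} = adj(V)/det V = [[-3, 2], [-2, 1]].
Modal coordinates z(0) = V^{-1} x(0): (-3)·(-2) + 2·(-3) = 0; (-2)·(-2) + 1·(-3) = 1; so z(0) = [0, 1]^T.
x_2(t) = Σ_i (v_i)_2 · z_i(0) · e^{λ_i t} (row 2 of V times the modal terms).
x_2(1.0) = 2·0·e^{-5·1.0} + (-3)·1·e^{-2·1.0} = 0·0.006738 + (-3)·0.135335 = -0.4060.

-0.4060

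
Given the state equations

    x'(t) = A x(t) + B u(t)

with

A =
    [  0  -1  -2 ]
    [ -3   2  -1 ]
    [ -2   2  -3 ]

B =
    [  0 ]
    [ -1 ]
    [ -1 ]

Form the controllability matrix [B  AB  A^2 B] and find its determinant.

5

AB = [[3], [-1], [1]]
A^2B = [[-1], [-12], [-11]]
Controllability matrix C = [B  AB  A^2B] = [[0, 3, -1], [-1, -1, -12], [-1, 1, -11]]
Expanding along the first row, det(C) = 0·((-1)·(-11) - (-12)·1) - 3·((-1)·(-11) - (-12)·(-1)) + (-1)·((-1)·1 - (-1)·(-1)) = 0·23 - 3·(-1) + (-1)·(-2) = 5
Since det(C) ≠ 0, rank(C) = 3 and the system is completely controllable.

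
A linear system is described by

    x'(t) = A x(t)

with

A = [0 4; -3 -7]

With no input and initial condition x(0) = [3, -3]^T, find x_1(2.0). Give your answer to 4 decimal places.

0.0010

det(sI - A) = s^2 - (tr A)s + det A, with tr A = 0 + (-7) = -7 and det A = 0·(-7) - 4·(-3) = 0 - (-12) = 12.
So p(s) = det(sI - A) = s^2 + 7s + 12.
Factor s^2 + 7s + 12: two numbers with sum -7 and product 12 are -3 and -4, so s^2 + 7s + 12 = (s + 3)(s + 4).
Hence p(s) = (s + 3) (s + 4), with roots -4, -3.
The eigenvalues -4, -3 are distinct and real, so A is diagonalisable and x(t) = e^{At} x(0) = V diag(e^{λ_i t}) V^{-1} x(0), where the columns of V are the eigenvectors.
λ = -4: A - (-4)I = [[4, 4], [-3, -3]]. Row 1 gives 4·v1 + 4·v2 = 0, so take v_1 = [-1, 1]^T.
λ = -3: A - (-3)I = [[3, 4], [-3, -4]]. Row 1 gives 3·v1 + 4·v2 = 0, so take v_2 = [4, -3]^T.
V = [v_1 v_2] = [[-1, 4], [1, -3]] has det V = -1, so V^{-1} = adj(V)/det V = [[3, 4], [1, 1]].
Modal coordinates z(0) = V^{-1} x(0): 3·3 + 4·(-3) = -3; 1·3 + 1·(-3) = 0; so z(0) = [-3, 0]^T.
x_1(t) = Σ_i (v_i)_1 · z_i(0) · e^{λ_i t} (row 1 of V times the modal terms).
x_1(2.0) = (-1)·(-3)·e^{-4·2.0} + 4·0·e^{-3·2.0} = 3·0.000335 + 0·0.002479 = 0.0010.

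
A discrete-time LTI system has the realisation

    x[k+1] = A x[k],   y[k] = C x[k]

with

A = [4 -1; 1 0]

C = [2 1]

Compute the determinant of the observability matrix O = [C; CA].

CA = [[9, -2]]
Observability matrix O = [C; CA] = [[2, 1], [9, -2]]
det(O) = 2·(-2) - 1·9 = -4 - 9 = -13
Since det(O) ≠ 0, rank(O) = 2 and the system is completely observable.

-13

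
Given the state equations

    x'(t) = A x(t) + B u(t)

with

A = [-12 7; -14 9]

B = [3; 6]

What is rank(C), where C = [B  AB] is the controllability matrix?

1

AB = [[6], [12]]
Controllability matrix C = [B  AB] = [[3, 6], [6, 12]]
Every column of C is a scalar multiple of column 1 = [3, 6] (multipliers 1, 2), so the columns span a one-dimensional space.
C ≠ 0, hence rank(C) = 1.
rank(C) = 1 < n = 2, so the pair (A, B) is not completely controllable.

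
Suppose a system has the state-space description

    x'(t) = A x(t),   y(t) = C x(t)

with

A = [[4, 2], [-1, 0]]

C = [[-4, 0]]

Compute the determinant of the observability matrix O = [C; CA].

32

CA = [[-16, -8]]
Observability matrix O = [C; CA] = [[-4, 0], [-16, -8]]
det(O) = (-4)·(-8) - 0·(-16) = 32 - 0 = 32
Since det(O) ≠ 0, rank(O) = 2 and the system is completely observable.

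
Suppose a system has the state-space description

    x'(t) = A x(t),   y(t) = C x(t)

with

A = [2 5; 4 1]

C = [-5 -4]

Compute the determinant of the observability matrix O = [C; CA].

CA = [[-26, -29]]
Observability matrix O = [C; CA] = [[-5, -4], [-26, -29]]
det(O) = (-5)·(-29) - (-4)·(-26) = 145 - 104 = 41
Since det(O) ≠ 0, rank(O) = 2 and the system is completely observable.

41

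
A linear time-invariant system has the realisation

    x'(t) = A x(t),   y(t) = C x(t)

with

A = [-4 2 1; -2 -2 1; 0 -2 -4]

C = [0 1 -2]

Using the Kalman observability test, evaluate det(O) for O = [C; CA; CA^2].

-124

CA = [[-2, 2, 9]]
CA^2 = [[4, -26, -36]]
Observability matrix O = [C; CA; CA^2] = [[0, 1, -2], [-2, 2, 9], [4, -26, -36]]
Expanding along the first row, det(O) = 0·(2·(-36) - 9·(-26)) - 1·((-2)·(-36) - 9·4) + (-2)·((-2)·(-26) - 2·4) = 0·162 - 1·36 + (-2)·44 = -124
Since det(O) ≠ 0, rank(O) = 3 and the system is completely observable.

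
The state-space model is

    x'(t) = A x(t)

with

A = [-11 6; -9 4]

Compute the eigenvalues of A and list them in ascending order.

det(sI - A) = s^2 - (tr A)s + det A, with tr A = (-11) + 4 = -7 and det A = (-11)·4 - 6·(-9) = -44 - (-54) = 10.
So p(s) = det(sI - A) = s^2 + 7s + 10.
Factor s^2 + 7s + 10: two numbers with sum -7 and product 10 are -2 and -5, so s^2 + 7s + 10 = (s + 2)(s + 5).
Hence p(s) = (s + 2) (s + 5), with roots -5, -2.
All eigenvalues have negative real part, so the system is asymptotically stable.

-5, -2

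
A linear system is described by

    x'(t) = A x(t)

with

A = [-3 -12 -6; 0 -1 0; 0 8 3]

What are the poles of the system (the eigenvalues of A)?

-3, -1, 3

det(sI - A) = s^3 - (tr A)s^2 + (M11 + M22 + M33)s - det A, where Mii is the 2×2 principal minor of A obtained by deleting row i and column i.
tr A = (-3) + (-1) + 3 = -1; M11 = (-1)·3 - 0·8 = -3 - 0 = -3; M22 = (-3)·3 - (-6)·0 = -9 - 0 = -9; M33 = (-3)·(-1) - (-12)·0 = 3 - 0 = 3; sum of minors = -9.
det A = (-3)·((-1)·3 - 0·8) - (-12)·(0·3 - 0·0) + (-6)·(0·8 - (-1)·0) = (-3)·(-3) - (-12)·0 + (-6)·0 = 9.
So p(s) = det(sI - A) = s^3 + s^2 - 9s - 9.
Rational-root test: any integer root divides -9. Testing small divisors, s = -1 works: p(-1) = -1 + 1 + 9 + (-9) = 0, so (s + 1) is a factor.
Dividing, p(s) = (s + 1)(s^2 - 9).
Factor s^2 - 9: two numbers with sum 0 and product -9 are 3 and -3, so s^2 - 9 = (s - 3)(s + 3).
Hence p(s) = (s - 3) (s + 1) (s + 3), with roots -3, -1, 3.
At least one eigenvalue has non-negative real part, so the system is not asymptotically stable.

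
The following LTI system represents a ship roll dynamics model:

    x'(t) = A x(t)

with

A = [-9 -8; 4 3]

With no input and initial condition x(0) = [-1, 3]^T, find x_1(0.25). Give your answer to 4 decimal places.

-2.7480

det(sI - A) = s^2 - (tr A)s + det A, with tr A = (-9) + 3 = -6 and det A = (-9)·3 - (-8)·4 = -27 - (-32) = 5.
So p(s) = det(sI - A) = s^2 + 6s + 5.
Factor s^2 + 6s + 5: two numbers with sum -6 and product 5 are -1 and -5, so s^2 + 6s + 5 = (s + 1)(s + 5).
Hence p(s) = (s + 1) (s + 5), with roots -5, -1.
The eigenvalues -5, -1 are distinct and real, so A is diagonalisable and x(t) = e^{At} x(0) = V diag(e^{λ_i t}) V^{-1} x(0), where the columns of V are the eigenvectors.
λ = -5: A - (-5)I = [[-4, -8], [4, 8]]. Row 1 gives (-4)·v1 + (-8)·v2 = 0, so take v_1 = [-2, 1]^T.
λ = -1: A - (-1)I = [[-8, -8], [4, 4]]. Row 1 gives (-8)·v1 + (-8)·v2 = 0, so take v_2 = [-1, 1]^T.
V = [v_1 v_2] = [[-2, -1], [1, 1]] has det V = -1, so V^{-1} = adj(V)/det V = [[-1, -1], [1, 2]].
Modal coordinates z(0) = V^{-1} x(0): (-1)·(-1) + (-1)·3 = -2; 1·(-1) + 2·3 = 5; so z(0) = [-2, 5]^T.
x_1(t) = Σ_i (v_i)_1 · z_i(0) · e^{λ_i t} (row 1 of V times the modal terms).
x_1(0.25) = (-2)·(-2)·e^{-5·0.25} + (-1)·5·e^{-1·0.25} = 4·0.286505 + (-5)·0.778801 = -2.7480.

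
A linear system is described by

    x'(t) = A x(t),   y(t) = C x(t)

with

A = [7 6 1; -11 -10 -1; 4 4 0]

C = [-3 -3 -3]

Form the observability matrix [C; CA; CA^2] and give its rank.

CA = [[0, 0, 0]]
CA^2 = [[0, 0, 0]]
Observability matrix O = [C; CA; CA^2] = [[-3, -3, -3], [0, 0, 0], [0, 0, 0]]
Every row of O is a scalar multiple of row 1 = [-3, -3, -3] (multipliers 1, 0, 0), so the rows span a one-dimensional space.
O ≠ 0, hence rank(O) = 1.
rank(O) = 1 < n = 3, so the pair (A, C) is not completely observable.

1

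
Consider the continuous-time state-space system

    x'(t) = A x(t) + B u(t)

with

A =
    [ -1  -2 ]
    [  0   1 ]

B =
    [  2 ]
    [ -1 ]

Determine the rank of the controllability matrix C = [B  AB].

2

AB = [[0], [-1]]
Controllability matrix C = [B  AB] = [[2, 0], [-1, -1]]
det(C) = 2·(-1) - 0·(-1) = -2 - 0 = -2 ≠ 0, so rank(C) = 2.
rank(C) = 2 = n, so the pair (A, B) is completely controllable.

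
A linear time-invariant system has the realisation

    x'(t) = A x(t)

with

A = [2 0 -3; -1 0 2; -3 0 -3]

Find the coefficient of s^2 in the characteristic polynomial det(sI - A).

1

Expand det(sI - A) for the 3×3 matrix.
p(s) = s^3 + s^2 - 15s.
(Check: constant term = det(-A) = (-1)^3 det A = 0; coefficient of s^2 = -tr A = 1.)
The coefficient of s^2 is 1.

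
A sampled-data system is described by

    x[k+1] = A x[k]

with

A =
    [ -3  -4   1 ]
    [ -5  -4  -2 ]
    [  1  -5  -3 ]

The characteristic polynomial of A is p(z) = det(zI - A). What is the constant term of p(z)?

-91

Expand det(zI - A) for the 3×3 matrix.
p(z) = z^3 + 10z^2 + 2z - 91.
(Check: constant term = det(-A) = (-1)^3 det A = -91; coefficient of z^2 = -tr A = 10.)
The constant term is -91.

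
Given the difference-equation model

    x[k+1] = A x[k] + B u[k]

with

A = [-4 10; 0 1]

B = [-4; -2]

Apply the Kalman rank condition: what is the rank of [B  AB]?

AB = [[-4], [-2]]
Controllability matrix C = [B  AB] = [[-4, -4], [-2, -2]]
Every column of C is a scalar multiple of column 1 = [-4, -2] (multipliers 1, 1), so the columns span a one-dimensional space.
C ≠ 0, hence rank(C) = 1.
rank(C) = 1 < n = 2, so the pair (A, B) is not completely controllable.

1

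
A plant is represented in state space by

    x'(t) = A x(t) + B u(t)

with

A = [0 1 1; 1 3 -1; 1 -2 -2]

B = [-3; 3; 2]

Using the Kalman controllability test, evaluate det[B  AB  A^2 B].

-1068

AB = [[5], [4], [-13]]
A^2B = [[-9], [30], [23]]
Controllability matrix C = [B  AB  A^2B] = [[-3, 5, -9], [3, 4, 30], [2, -13, 23]]
Expanding along the first row, det(C) = (-3)·(4·23 - 30·(-13)) - 5·(3·23 - 30·2) + (-9)·(3·(-13) - 4·2) = (-3)·482 - 5·9 + (-9)·(-47) = -1068
Since det(C) ≠ 0, rank(C) = 3 and the system is completely controllable.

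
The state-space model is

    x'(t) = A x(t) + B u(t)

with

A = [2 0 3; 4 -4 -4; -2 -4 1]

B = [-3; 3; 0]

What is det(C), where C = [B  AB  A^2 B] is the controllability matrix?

7992

AB = [[-6], [-24], [-6]]
A^2B = [[-30], [96], [102]]
Controllability matrix C = [B  AB  A^2B] = [[-3, -6, -30], [3, -24, 96], [0, -6, 102]]
Expanding along the first row, det(C) = (-3)·((-24)·102 - 96·(-6)) - (-6)·(3·102 - 96·0) + (-30)·(3·(-6) - (-24)·0) = (-3)·(-1872) - (-6)·306 + (-30)·(-18) = 7992
Since det(C) ≠ 0, rank(C) = 3 and the system is completely controllable.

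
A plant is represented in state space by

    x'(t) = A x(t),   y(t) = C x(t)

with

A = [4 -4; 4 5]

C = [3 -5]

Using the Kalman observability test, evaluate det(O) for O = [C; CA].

CA = [[-8, -37]]
Observability matrix O = [C; CA] = [[3, -5], [-8, -37]]
det(O) = 3·(-37) - (-5)·(-8) = -111 - 40 = -151
Since det(O) ≠ 0, rank(O) = 2 and the system is completely observable.

-151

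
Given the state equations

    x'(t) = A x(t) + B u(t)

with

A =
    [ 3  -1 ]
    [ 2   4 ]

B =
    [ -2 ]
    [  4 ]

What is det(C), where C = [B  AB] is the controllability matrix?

16

AB = [[-10], [12]]
Controllability matrix C = [B  AB] = [[-2, -10], [4, 12]]
det(C) = (-2)·12 - (-10)·4 = -24 - (-40) = 16
Since det(C) ≠ 0, rank(C) = 2 and the system is completely controllable.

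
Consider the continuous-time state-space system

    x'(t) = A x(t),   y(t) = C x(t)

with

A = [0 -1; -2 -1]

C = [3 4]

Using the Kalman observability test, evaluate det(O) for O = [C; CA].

CA = [[-8, -7]]
Observability matrix O = [C; CA] = [[3, 4], [-8, -7]]
det(O) = 3·(-7) - 4·(-8) = -21 - (-32) = 11
Since det(O) ≠ 0, rank(O) = 2 and the system is completely observable.

11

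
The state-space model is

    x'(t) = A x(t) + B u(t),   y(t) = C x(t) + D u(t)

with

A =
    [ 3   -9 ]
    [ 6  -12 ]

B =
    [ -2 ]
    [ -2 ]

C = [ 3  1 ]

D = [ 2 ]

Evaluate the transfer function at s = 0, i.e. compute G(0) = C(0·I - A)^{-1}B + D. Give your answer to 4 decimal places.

0.6667

G(0) = C(-A)^{-1}B + D = -C A^{-1} B + D.
det A = 18, so A^{-1} = (1/18)·adj(A) = [[-2/3, 1/2], [-1/3, 1/6]]
A^{-1} B = [1/3, 1/3]^T
C A^{-1} B = 4/3
G(0) = D - C A^{-1} B = 2 - (4/3) = 2/3 ≈ 0.6667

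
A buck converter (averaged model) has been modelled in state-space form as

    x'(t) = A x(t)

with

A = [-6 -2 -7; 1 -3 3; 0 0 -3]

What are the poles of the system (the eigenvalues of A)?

-5, -4, -3

det(sI - A) = s^3 - (tr A)s^2 + (M11 + M22 + M33)s - det A, where Mii is the 2×2 principal minor of A obtained by deleting row i and column i.
tr A = (-6) + (-3) + (-3) = -12; M11 = (-3)·(-3) - 3·0 = 9 - 0 = 9; M22 = (-6)·(-3) - (-7)·0 = 18 - 0 = 18; M33 = (-6)·(-3) - (-2)·1 = 18 - (-2) = 20; sum of minors = 47.
det A = (-6)·((-3)·(-3) - 3·0) - (-2)·(1·(-3) - 3·0) + (-7)·(1·0 - (-3)·0) = (-6)·9 - (-2)·(-3) + (-7)·0 = -60.
So p(s) = det(sI - A) = s^3 + 12s^2 + 47s + 60.
Rational-root test: any integer root divides 60. Testing small divisors, s = -3 works: p(-3) = -27 + 108 + (-141) + 60 = 0, so (s + 3) is a factor.
Dividing, p(s) = (s + 3)(s^2 + 9s + 20).
Factor s^2 + 9s + 20: two numbers with sum -9 and product 20 are -4 and -5, so s^2 + 9s + 20 = (s + 4)(s + 5).
Hence p(s) = (s + 3) (s + 4) (s + 5), with roots -5, -4, -3.
All eigenvalues have negative real part, so the system is asymptotically stable.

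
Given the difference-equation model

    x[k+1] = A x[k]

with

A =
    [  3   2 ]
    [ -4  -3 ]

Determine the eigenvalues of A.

-1, 1

det(zI - A) = z^2 - (tr A)z + det A, with tr A = 3 + (-3) = 0 and det A = 3·(-3) - 2·(-4) = -9 - (-8) = -1.
So p(z) = det(zI - A) = z^2 - 1.
Factor z^2 - 1: two numbers with sum 0 and product -1 are 1 and -1, so z^2 - 1 = (z - 1)(z + 1).
Hence p(z) = (z - 1) (z + 1), with roots -1, 1.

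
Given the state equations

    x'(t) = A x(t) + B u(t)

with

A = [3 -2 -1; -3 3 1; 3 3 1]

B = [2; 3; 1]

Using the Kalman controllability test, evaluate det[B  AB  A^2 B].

-1936

AB = [[-1], [4], [16]]
A^2B = [[-27], [31], [25]]
Controllability matrix C = [B  AB  A^2B] = [[2, -1, -27], [3, 4, 31], [1, 16, 25]]
Expanding along the first row, det(C) = 2·(4·25 - 31·16) - (-1)·(3·25 - 31·1) + (-27)·(3·16 - 4·1) = 2·(-396) - (-1)·44 + (-27)·44 = -1936
Since det(C) ≠ 0, rank(C) = 3 and the system is completely controllable.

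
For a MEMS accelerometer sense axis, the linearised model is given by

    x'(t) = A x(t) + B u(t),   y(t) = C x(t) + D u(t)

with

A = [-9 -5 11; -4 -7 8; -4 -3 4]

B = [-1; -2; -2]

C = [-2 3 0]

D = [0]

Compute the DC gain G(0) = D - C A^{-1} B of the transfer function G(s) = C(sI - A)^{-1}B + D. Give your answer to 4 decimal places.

G(0) = C(-A)^{-1}B + D = -C A^{-1} B + D.
det A = -60, so A^{-1} = (1/-60)·adj(A) = [[1/15, 13/60, -37/60], [4/15, -2/15, -7/15], [4/15, 7/60, -43/60]]
A^{-1} B = [11/15, 14/15, 14/15]^T
C A^{-1} B = 4/3
G(0) = D - C A^{-1} B = 0 - (4/3) = -4/3 ≈ -1.3333

-1.3333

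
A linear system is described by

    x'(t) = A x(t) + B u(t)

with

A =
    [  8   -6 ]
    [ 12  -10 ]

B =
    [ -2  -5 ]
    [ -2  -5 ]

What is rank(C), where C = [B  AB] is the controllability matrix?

AB = [[-4, -10], [-4, -10]]
Controllability matrix C = [B  AB] = [[-2, -5, -4, -10], [-2, -5, -4, -10]]
Every column of C is a scalar multiple of column 1 = [-2, -2] (multipliers 1, 5/2, 2, 5), so the columns span a one-dimensional space.
C ≠ 0, hence rank(C) = 1.
rank(C) = 1 < n = 2, so the pair (A, B) is not completely controllable.

1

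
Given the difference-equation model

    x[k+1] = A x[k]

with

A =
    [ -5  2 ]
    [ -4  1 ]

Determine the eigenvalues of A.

det(zI - A) = z^2 - (tr A)z + det A, with tr A = (-5) + 1 = -4 and det A = (-5)·1 - 2·(-4) = -5 - (-8) = 3.
So p(z) = det(zI - A) = z^2 + 4z + 3.
Factor z^2 + 4z + 3: two numbers with sum -4 and product 3 are -1 and -3, so z^2 + 4z + 3 = (z + 1)(z + 3).
Hence p(z) = (z + 1) (z + 3), with roots -3, -1.

-3, -1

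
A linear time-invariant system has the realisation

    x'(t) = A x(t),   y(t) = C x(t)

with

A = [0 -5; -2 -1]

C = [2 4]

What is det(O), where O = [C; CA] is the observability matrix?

4

CA = [[-8, -14]]
Observability matrix O = [C; CA] = [[2, 4], [-8, -14]]
det(O) = 2·(-14) - 4·(-8) = -28 - (-32) = 4
Since det(O) ≠ 0, rank(O) = 2 and the system is completely observable.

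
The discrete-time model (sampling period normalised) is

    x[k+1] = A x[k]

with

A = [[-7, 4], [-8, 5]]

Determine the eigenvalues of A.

det(zI - A) = z^2 - (tr A)z + det A, with tr A = (-7) + 5 = -2 and det A = (-7)·5 - 4·(-8) = -35 - (-32) = -3.
So p(z) = det(zI - A) = z^2 + 2z - 3.
Factor z^2 + 2z - 3: two numbers with sum -2 and product -3 are 1 and -3, so z^2 + 2z - 3 = (z - 1)(z + 3).
Hence p(z) = (z - 1) (z + 3), with roots -3, 1.

-3, 1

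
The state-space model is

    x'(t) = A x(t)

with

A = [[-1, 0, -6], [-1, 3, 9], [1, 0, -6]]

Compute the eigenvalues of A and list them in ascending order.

-4, -3, 3

det(sI - A) = s^3 - (tr A)s^2 + (M11 + M22 + M33)s - det A, where Mii is the 2×2 principal minor of A obtained by deleting row i and column i.
tr A = (-1) + 3 + (-6) = -4; M11 = 3·(-6) - 9·0 = -18 - 0 = -18; M22 = (-1)·(-6) - (-6)·1 = 6 - (-6) = 12; M33 = (-1)·3 - 0·(-1) = -3 - 0 = -3; sum of minors = -9.
det A = (-1)·(3·(-6) - 9·0) - 0·((-1)·(-6) - 9·1) + (-6)·((-1)·0 - 3·1) = (-1)·(-18) - 0·(-3) + (-6)·(-3) = 36.
So p(s) = det(sI - A) = s^3 + 4s^2 - 9s - 36.
Rational-root test: any integer root divides -36. Testing small divisors, s = -3 works: p(-3) = -27 + 36 + 27 + (-36) = 0, so (s + 3) is a factor.
Dividing, p(s) = (s + 3)(s^2 + s - 12).
Factor s^2 + s - 12: two numbers with sum -1 and product -12 are 3 and -4, so s^2 + s - 12 = (s - 3)(s + 4).
Hence p(s) = (s - 3) (s + 3) (s + 4), with roots -4, -3, 3.
At least one eigenvalue has non-negative real part, so the system is not asymptotically stable.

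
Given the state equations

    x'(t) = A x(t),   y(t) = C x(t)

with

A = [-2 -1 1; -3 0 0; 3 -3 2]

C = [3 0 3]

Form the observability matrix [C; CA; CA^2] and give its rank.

3

CA = [[3, -12, 9]]
CA^2 = [[57, -30, 21]]
Observability matrix O = [C; CA; CA^2] = [[3, 0, 3], [3, -12, 9], [57, -30, 21]]
det(O) = 3·((-12)·21 - 9·(-30)) - 0·(3·21 - 9·57) + 3·(3·(-30) - (-12)·57) = 3·18 - 0·(-450) + 3·594 = 1836 ≠ 0, so rank(O) = 3.
rank(O) = 3 = n, so the pair (A, C) is completely observable.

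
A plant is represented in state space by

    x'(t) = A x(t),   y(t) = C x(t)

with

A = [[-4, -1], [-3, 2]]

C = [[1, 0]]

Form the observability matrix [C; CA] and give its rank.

CA = [[-4, -1]]
Observability matrix O = [C; CA] = [[1, 0], [-4, -1]]
det(O) = 1·(-1) - 0·(-4) = -1 - 0 = -1 ≠ 0, so rank(O) = 2.
rank(O) = 2 = n, so the pair (A, C) is completely observable.

2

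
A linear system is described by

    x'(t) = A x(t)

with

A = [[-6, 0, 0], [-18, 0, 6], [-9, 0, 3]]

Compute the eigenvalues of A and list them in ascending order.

det(sI - A) = s^3 - (tr A)s^2 + (M11 + M22 + M33)s - det A, where Mii is the 2×2 principal minor of A obtained by deleting row i and column i.
tr A = (-6) + 0 + 3 = -3; M11 = 0·3 - 6·0 = 0 - 0 = 0; M22 = (-6)·3 - 0·(-9) = -18 - 0 = -18; M33 = (-6)·0 - 0·(-18) = 0 - 0 = 0; sum of minors = -18.
det A = (-6)·(0·3 - 6·0) - 0·((-18)·3 - 6·(-9)) + 0·((-18)·0 - 0·(-9)) = (-6)·0 - 0·0 + 0·0 = 0.
So p(s) = det(sI - A) = s^3 + 3s^2 - 18s.
The constant term is 0, so p(s) = s(s^2 + 3s - 18).
Factor s^2 + 3s - 18: two numbers with sum -3 and product -18 are 3 and -6, so s^2 + 3s - 18 = (s - 3)(s + 6).
Hence p(s) = s (s - 3) (s + 6), with roots -6, 0, 3.
At least one eigenvalue has non-negative real part, so the system is not asymptotically stable.

-6, 0, 3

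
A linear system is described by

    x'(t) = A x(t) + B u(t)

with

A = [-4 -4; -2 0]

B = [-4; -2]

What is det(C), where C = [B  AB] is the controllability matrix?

AB = [[24], [8]]
Controllability matrix C = [B  AB] = [[-4, 24], [-2, 8]]
det(C) = (-4)·8 - 24·(-2) = -32 - (-48) = 16
Since det(C) ≠ 0, rank(C) = 2 and the system is completely controllable.

16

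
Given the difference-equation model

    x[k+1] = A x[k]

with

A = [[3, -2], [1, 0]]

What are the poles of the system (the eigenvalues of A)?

det(zI - A) = z^2 - (tr A)z + det A, with tr A = 3 + 0 = 3 and det A = 3·0 - (-2)·1 = 0 - (-2) = 2.
So p(z) = det(zI - A) = z^2 - 3z + 2.
Factor z^2 - 3z + 2: two numbers with sum 3 and product 2 are 2 and 1, so z^2 - 3z + 2 = (z - 2)(z - 1).
Hence p(z) = (z - 2) (z - 1), with roots 1, 2.

1, 2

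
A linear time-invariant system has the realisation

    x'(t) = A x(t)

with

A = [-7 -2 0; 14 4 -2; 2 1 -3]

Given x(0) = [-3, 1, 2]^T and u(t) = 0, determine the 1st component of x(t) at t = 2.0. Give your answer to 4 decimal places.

det(sI - A) = s^3 - (tr A)s^2 + (M11 + M22 + M33)s - det A, where Mii is the 2×2 principal minor of A obtained by deleting row i and column i.
tr A = (-7) + 4 + (-3) = -6; M11 = 4·(-3) - (-2)·1 = -12 - (-2) = -10; M22 = (-7)·(-3) - 0·2 = 21 - 0 = 21; M33 = (-7)·4 - (-2)·14 = -28 - (-28) = 0; sum of minors = 11.
det A = (-7)·(4·(-3) - (-2)·1) - (-2)·(14·(-3) - (-2)·2) + 0·(14·1 - 4·2) = (-7)·(-10) - (-2)·(-38) + 0·6 = -6.
So p(s) = det(sI - A) = s^3 + 6s^2 + 11s + 6.
Rational-root test: any integer root divides 6. Testing small divisors, s = -1 works: p(-1) = -1 + 6 + (-11) + 6 = 0, so (s + 1) is a factor.
Dividing, p(s) = (s + 1)(s^2 + 5s + 6).
Factor s^2 + 5s + 6: two numbers with sum -5 and product 6 are -2 and -3, so s^2 + 5s + 6 = (s + 2)(s + 3).
Hence p(s) = (s + 1) (s + 2) (s + 3), with roots -3, -2, -1.
The eigenvalues -3, -2, -1 are distinct and real, so A is diagonalisable and x(t) = e^{At} x(0) = V diag(e^{λ_i t}) V^{-1} x(0), where the columns of V are the eigenvectors.
λ = -3: A - (-3)I = [[-4, -2, 0], [14, 7, -2], [2, 1, 0]]. v must be orthogonal to every row; (row 1) × (row 2) = [4, -8, 0], so take v_1 = [1, -2, 0]^T.
λ = -2: A - (-2)I = [[-5, -2, 0], [14, 6, -2], [2, 1, -1]]. v must be orthogonal to every row; (row 1) × (row 2) = [4, -10, -2], so take v_2 = [2, -5, -1]^T.
λ = -1: A - (-1)I = [[-6, -2, 0], [14, 5, -2], [2, 1, -2]]. v must be orthogonal to every row; (row 1) × (row 2) = [4, -12, -2], so take v_3 = [-2, 6, 1]^T.
V = [v_1 v_2 v_3] = [[1, 2, -2], [-2, -5, 6], [0, -1, 1]] has det V = 1, so V^{-1} = adj(V)/det V = [[1, 0, 2], [2, 1, -2], [2, 1, -1]].
Modal coordinates z(0) = V^{-1} x(0): 1·(-3) + 0·1 + 2·2 = 1; 2·(-3) + 1·1 + (-2)·2 = -9; 2·(-3) + 1·1 + (-1)·2 = -7; so z(0) = [1, -9, -7]^T.
x_1(t) = Σ_i (v_i)_1 · z_i(0) · e^{λ_i t} (row 1 of V times the modal terms).
x_1(2.0) = 1·1·e^{-3·2.0} + 2·(-9)·e^{-2·2.0} + (-2)·(-7)·e^{-1·2.0} = 1·0.002479 + (-18)·0.018316 + 14·0.135335 = 1.5675.

1.5675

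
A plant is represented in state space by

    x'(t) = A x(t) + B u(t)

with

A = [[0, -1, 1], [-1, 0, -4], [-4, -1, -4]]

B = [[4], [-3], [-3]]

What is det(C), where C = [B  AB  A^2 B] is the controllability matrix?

-355

AB = [[0], [8], [-1]]
A^2B = [[-9], [4], [-4]]
Controllability matrix C = [B  AB  A^2B] = [[4, 0, -9], [-3, 8, 4], [-3, -1, -4]]
Expanding along the first row, det(C) = 4·(8·(-4) - 4·(-1)) - 0·((-3)·(-4) - 4·(-3)) + (-9)·((-3)·(-1) - 8·(-3)) = 4·(-28) - 0·24 + (-9)·27 = -355
Since det(C) ≠ 0, rank(C) = 3 and the system is completely controllable.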